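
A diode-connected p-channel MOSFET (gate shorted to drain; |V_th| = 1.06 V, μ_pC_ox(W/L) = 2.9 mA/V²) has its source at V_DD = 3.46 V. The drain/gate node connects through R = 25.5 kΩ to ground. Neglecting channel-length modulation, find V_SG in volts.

V_SG = 1.30 V

With gate tied to drain, V_SG = V_SD ≥ V_SG − |V_th|, so the device is in saturation.
KCL at the drain: ½ k_p (V_SG − |V_th|)² = (V_DD − V_SG)/R.
Let x = V_SG − 1.06. Then 37 x² + x − 2.4 = 0, giving x = 0.242 V (positive root), so V_SG = 1.3 V.
I_D = (V_DD − V_SG)/R = (3.46 − 1.3) / 25.5 = 0.0846 mA.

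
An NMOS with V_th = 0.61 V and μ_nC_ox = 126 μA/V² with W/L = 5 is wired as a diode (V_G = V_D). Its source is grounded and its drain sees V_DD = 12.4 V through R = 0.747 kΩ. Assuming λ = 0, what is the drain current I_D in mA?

With gate tied to drain, V_GS = V_DS ≥ V_GS − V_th, so the device is in saturation.
k_n = μ_nC_ox · (W/L) = 0.63 mA/V².
KCL at the drain: ½ k_n (V_GS − V_th)² = (V_DD − V_GS)/R.
Let x = V_GS − 0.61. Then 0.235 x² + x − 11.79 = 0, giving x = 5.27 V (positive root), so V_GS = 5.88 V.
I_D = (V_DD − V_GS)/R = (12.4 − 5.88) / 0.747 = 8.73 mA.

I_D = 8.73 mA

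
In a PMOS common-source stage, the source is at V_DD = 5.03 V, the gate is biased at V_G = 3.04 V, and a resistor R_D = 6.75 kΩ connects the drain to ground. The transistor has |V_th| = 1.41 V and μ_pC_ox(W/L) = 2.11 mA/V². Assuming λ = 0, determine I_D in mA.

I_D = 0.355 mA

V_SG = V_DD − V_G = 5.03 − 3.04 = 1.99 V, so V_ov = 1.99 − 1.41 = 0.58 V.
Assume saturation: I_D = ½ k_p V_ov² = 0.5 × 2.11 × 0.58² = 0.355 mA, giving V_SD = V_DD − I_D R_D = 5.03 − 0.355 × 6.75 = 2.63 V.
V_SD = 2.63 V ≥ V_ov = 0.58 V, confirming saturation.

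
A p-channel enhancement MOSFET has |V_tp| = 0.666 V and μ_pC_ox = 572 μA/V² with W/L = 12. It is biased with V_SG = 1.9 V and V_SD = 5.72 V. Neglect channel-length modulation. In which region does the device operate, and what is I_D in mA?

Saturation; I_D = 5.23 mA

k_p = μ_pC_ox · (W/L) = 6.864 mA/V².
V_ov = V_SG − |V_tp| = 1.9 − 0.666 = 1.23 V.
Since V_SD = 5.72 V ≥ V_ov = 1.23 V, the device is in saturation.
I_D = ½ k_p V_ov² = 0.5 × 6.864 × 1.23² = 5.23 mA.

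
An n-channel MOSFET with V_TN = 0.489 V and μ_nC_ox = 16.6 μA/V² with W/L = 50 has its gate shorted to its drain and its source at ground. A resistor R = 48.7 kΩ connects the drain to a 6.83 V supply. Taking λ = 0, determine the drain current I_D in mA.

I_D = 0.119 mA

With gate tied to drain, V_GS = V_DS ≥ V_GS − V_TN, so the device is in saturation.
k_n = μ_nC_ox · (W/L) = 0.83 mA/V².
KCL at the drain: ½ k_n (V_GS − V_TN)² = (V_DD − V_GS)/R.
Let x = V_GS − 0.489. Then 20.2 x² + x − 6.341 = 0, giving x = 0.536 V (positive root), so V_GS = 1.02 V.
I_D = (V_DD − V_GS)/R = (6.83 − 1.02) / 48.7 = 0.119 mA.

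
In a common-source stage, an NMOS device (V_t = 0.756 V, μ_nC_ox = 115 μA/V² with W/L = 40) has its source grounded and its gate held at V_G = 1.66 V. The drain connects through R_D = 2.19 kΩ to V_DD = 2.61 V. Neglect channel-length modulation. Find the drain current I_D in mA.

I_D = 1.05 mA

V_GS = V_G = 1.66 V, so V_ov = 1.66 − 0.756 = 0.904 V.
k_n = μ_nC_ox · (W/L) = 4.6 mA/V².
Assume saturation: I_D = ½ k_n V_ov² = 0.5 × 4.6 × 0.904² = 1.88 mA, giving V_DS = V_DD − I_D R_D = 2.61 − 1.88 × 2.19 = -1.51 V.
But -1.51 V < V_ov = 0.904 V, so the device is actually in triode.
In triode I_D = k_n[V_ov V_DS − ½ V_DS²] and I_D = (V_DD − V_DS)/R_D. Equating: 5.04 V_DS² − 10.11 V_DS + 2.61 = 0, giving V_DS = 0.304 V (the root below V_ov).
I_D = (2.61 − 0.304) / 2.19 = 1.05 mA.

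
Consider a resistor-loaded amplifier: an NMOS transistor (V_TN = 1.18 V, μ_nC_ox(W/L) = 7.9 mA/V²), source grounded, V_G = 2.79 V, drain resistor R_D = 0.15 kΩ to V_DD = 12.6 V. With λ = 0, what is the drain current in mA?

V_GS = V_G = 2.79 V, so V_ov = 2.79 − 1.18 = 1.61 V.
Assume saturation: I_D = ½ k_n V_ov² = 0.5 × 7.9 × 1.61² = 10.2 mA, giving V_DS = V_DD − I_D R_D = 12.6 − 10.2 × 0.15 = 11.1 V.
V_DS = 11.1 V ≥ V_ov = 1.61 V, confirming saturation.

I_D = 10.2 mA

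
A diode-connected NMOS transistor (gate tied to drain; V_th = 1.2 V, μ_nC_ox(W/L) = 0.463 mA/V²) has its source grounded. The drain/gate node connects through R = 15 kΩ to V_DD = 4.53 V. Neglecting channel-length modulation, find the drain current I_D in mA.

I_D = 0.166 mA

With gate tied to drain, V_GS = V_DS ≥ V_GS − V_th, so the device is in saturation.
KCL at the drain: ½ k_n (V_GS − V_th)² = (V_DD − V_GS)/R.
Let x = V_GS − 1.2. Then 3.47 x² + x − 3.33 = 0, giving x = 0.846 V (positive root), so V_GS = 2.05 V.
I_D = (V_DD − V_GS)/R = (4.53 − 2.05) / 15 = 0.166 mA.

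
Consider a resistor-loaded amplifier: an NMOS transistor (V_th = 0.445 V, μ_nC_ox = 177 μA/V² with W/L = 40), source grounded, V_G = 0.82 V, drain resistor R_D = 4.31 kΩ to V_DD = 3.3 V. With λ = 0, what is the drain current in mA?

I_D = 0.498 mA

V_GS = V_G = 0.82 V, so V_ov = 0.82 − 0.445 = 0.375 V.
k_n = μ_nC_ox · (W/L) = 7.08 mA/V².
Assume saturation: I_D = ½ k_n V_ov² = 0.5 × 7.08 × 0.375² = 0.498 mA, giving V_DS = V_DD − I_D R_D = 3.3 − 0.498 × 4.31 = 1.15 V.
V_DS = 1.15 V ≥ V_ov = 0.375 V, confirming saturation.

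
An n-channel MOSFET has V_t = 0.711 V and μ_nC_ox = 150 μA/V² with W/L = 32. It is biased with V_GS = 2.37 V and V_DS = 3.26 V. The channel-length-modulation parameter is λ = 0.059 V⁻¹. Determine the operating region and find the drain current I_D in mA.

k_n = μ_nC_ox · (W/L) = 4.8 mA/V².
V_ov = V_GS − V_t = 2.37 − 0.711 = 1.66 V.
Since V_DS = 3.26 V ≥ V_ov = 1.66 V, the device is in saturation.
I_D = ½ k_n V_ov² (1 + λ V_DS) = 0.5 × 4.8 × 1.66² × (1 + 0.059 × 3.26) = 7.88 mA.

Saturation; I_D = 7.88 mA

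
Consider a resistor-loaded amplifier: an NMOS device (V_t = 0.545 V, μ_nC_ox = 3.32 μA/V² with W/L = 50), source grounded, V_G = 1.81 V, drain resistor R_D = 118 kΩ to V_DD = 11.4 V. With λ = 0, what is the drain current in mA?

V_GS = V_G = 1.81 V, so V_ov = 1.81 − 0.545 = 1.27 V.
k_n = μ_nC_ox · (W/L) = 0.166 mA/V².
Assume saturation: I_D = ½ k_n V_ov² = 0.5 × 0.166 × 1.27² = 0.133 mA, giving V_DS = V_DD − I_D R_D = 11.4 − 0.133 × 118 = -4.27 V.
But -4.27 V < V_ov = 1.27 V, so the device is actually in triode.
In triode I_D = k_n[V_ov V_DS − ½ V_DS²] and I_D = (V_DD − V_DS)/R_D. Equating: 9.79 V_DS² − 25.78 V_DS + 11.4 = 0, giving V_DS = 0.562 V (the root below V_ov).
I_D = (11.4 − 0.562) / 118 = 0.0918 mA.

I_D = 0.0918 mA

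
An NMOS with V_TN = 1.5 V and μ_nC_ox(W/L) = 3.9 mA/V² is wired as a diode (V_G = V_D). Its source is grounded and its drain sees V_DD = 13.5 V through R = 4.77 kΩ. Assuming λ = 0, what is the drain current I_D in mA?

I_D = 2.29 mA

With gate tied to drain, V_GS = V_DS ≥ V_GS − V_TN, so the device is in saturation.
KCL at the drain: ½ k_n (V_GS − V_TN)² = (V_DD − V_GS)/R.
Let x = V_GS − 1.5. Then 9.3 x² + x − 12 = 0, giving x = 1.08 V (positive root), so V_GS = 2.58 V.
I_D = (V_DD − V_GS)/R = (13.5 − 2.58) / 4.77 = 2.29 mA.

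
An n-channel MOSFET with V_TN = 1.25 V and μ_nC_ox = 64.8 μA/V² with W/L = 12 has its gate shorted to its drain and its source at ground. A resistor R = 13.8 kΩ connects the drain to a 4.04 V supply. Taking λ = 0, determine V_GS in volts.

With gate tied to drain, V_GS = V_DS ≥ V_GS − V_TN, so the device is in saturation.
k_n = μ_nC_ox · (W/L) = 0.7776 mA/V².
KCL at the drain: ½ k_n (V_GS − V_TN)² = (V_DD − V_GS)/R.
Let x = V_GS − 1.25. Then 5.37 x² + x − 2.79 = 0, giving x = 0.634 V (positive root), so V_GS = 1.88 V.
I_D = (V_DD − V_GS)/R = (4.04 − 1.88) / 13.8 = 0.156 mA.

V_GS = 1.88 V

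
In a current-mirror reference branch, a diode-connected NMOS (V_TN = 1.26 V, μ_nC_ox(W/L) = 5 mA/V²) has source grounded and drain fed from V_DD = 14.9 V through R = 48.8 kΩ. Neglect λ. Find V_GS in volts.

With gate tied to drain, V_GS = V_DS ≥ V_GS − V_TN, so the device is in saturation.
KCL at the drain: ½ k_n (V_GS − V_TN)² = (V_DD − V_GS)/R.
Let x = V_GS − 1.26. Then 122 x² + x − 13.64 = 0, giving x = 0.33 V (positive root), so V_GS = 1.59 V.
I_D = (V_DD − V_GS)/R = (14.9 − 1.59) / 48.8 = 0.273 mA.

V_GS = 1.59 V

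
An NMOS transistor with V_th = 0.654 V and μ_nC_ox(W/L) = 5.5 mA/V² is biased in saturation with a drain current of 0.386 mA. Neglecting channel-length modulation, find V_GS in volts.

V_GS = 1.03 V

In saturation I_D = ½ k_n (V_GS − V_th)², so V_GS − V_th = √(2 I_D / k_n) = √(2 × 0.386 / 5.5) = 0.375 V.
V_GS = 0.654 + 0.375 = 1.03 V.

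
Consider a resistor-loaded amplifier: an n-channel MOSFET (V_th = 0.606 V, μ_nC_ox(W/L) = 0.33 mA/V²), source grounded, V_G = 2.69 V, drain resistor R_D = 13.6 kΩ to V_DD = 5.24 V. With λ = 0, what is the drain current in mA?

I_D = 0.343 mA

V_GS = V_G = 2.69 V, so V_ov = 2.69 − 0.606 = 2.08 V.
Assume saturation: I_D = ½ k_n V_ov² = 0.5 × 0.33 × 2.08² = 0.717 mA, giving V_DS = V_DD − I_D R_D = 5.24 − 0.717 × 13.6 = -4.51 V.
But -4.51 V < V_ov = 2.08 V, so the device is actually in triode.
In triode I_D = k_n[V_ov V_DS − ½ V_DS²] and I_D = (V_DD − V_DS)/R_D. Equating: 2.24 V_DS² − 10.35 V_DS + 5.24 = 0, giving V_DS = 0.579 V (the root below V_ov).
I_D = (5.24 − 0.579) / 13.6 = 0.343 mA.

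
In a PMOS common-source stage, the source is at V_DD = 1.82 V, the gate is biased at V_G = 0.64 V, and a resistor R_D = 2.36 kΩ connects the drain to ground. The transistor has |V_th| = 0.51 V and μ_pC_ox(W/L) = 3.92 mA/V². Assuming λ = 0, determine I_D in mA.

V_SG = V_DD − V_G = 1.82 − 0.64 = 1.18 V, so V_ov = 1.18 − 0.51 = 0.67 V.
Assume saturation: I_D = ½ k_p V_ov² = 0.5 × 3.92 × 0.67² = 0.88 mA, giving V_SD = V_DD − I_D R_D = 1.82 − 0.88 × 2.36 = -0.256 V.
But -0.256 V < V_ov = 0.67 V, so the device is actually in triode.
In triode I_D = k_p[V_ov V_SD − ½ V_SD²] and I_D = (V_DD − V_SD)/R_D. Equating: 4.63 V_SD² − 7.198 V_SD + 1.82 = 0, giving V_SD = 0.318 V (the root below V_ov).
I_D = (1.82 − 0.318) / 2.36 = 0.637 mA.

I_D = 0.637 mA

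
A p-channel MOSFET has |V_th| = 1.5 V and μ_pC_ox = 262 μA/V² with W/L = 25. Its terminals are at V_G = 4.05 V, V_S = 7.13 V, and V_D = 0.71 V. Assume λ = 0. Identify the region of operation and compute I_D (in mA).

V_SG = V_S − V_G = 7.13 − 4.05 = 3.08 V; V_SD = V_S − V_D = 7.13 − 0.71 = 6.42 V.
k_p = μ_pC_ox · (W/L) = 6.55 mA/V².
V_ov = V_SG − |V_th| = 3.08 − 1.5 = 1.58 V.
Since V_SD = 6.42 V ≥ V_ov = 1.58 V, the device is in saturation.
I_D = ½ k_p V_ov² = 0.5 × 6.55 × 1.58² = 8.18 mA.

Saturation; I_D = 8.18 mA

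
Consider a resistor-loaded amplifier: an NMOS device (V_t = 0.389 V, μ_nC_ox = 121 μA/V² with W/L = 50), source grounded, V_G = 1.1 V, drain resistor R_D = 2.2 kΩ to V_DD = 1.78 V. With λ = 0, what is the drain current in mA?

I_D = 0.721 mA

V_GS = V_G = 1.1 V, so V_ov = 1.1 − 0.389 = 0.711 V.
k_n = μ_nC_ox · (W/L) = 6.05 mA/V².
Assume saturation: I_D = ½ k_n V_ov² = 0.5 × 6.05 × 0.711² = 1.53 mA, giving V_DS = V_DD − I_D R_D = 1.78 − 1.53 × 2.2 = -1.58 V.
But -1.58 V < V_ov = 0.711 V, so the device is actually in triode.
In triode I_D = k_n[V_ov V_DS − ½ V_DS²] and I_D = (V_DD − V_DS)/R_D. Equating: 6.66 V_DS² − 10.46 V_DS + 1.78 = 0, giving V_DS = 0.194 V (the root below V_ov).
I_D = (1.78 − 0.194) / 2.2 = 0.721 mA.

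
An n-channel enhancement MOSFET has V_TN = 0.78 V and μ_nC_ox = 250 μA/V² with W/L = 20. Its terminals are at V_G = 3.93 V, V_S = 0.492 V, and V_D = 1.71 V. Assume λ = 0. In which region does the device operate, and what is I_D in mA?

V_GS = V_G − V_S = 3.93 − 0.492 = 3.44 V; V_DS = V_D − V_S = 1.71 − 0.492 = 1.22 V.
k_n = μ_nC_ox · (W/L) = 5 mA/V².
V_ov = V_GS − V_TN = 3.44 − 0.78 = 2.66 V.
Since V_DS = 1.22 V < V_ov = 2.66 V, the device is in the triode region.
I_D = k_n [V_ov · V_DS − ½ V_DS²] = 5 × [2.66 × 1.22 − 0.5 × 1.22²] = 12.5 mA.

Triode; I_D = 12.5 mA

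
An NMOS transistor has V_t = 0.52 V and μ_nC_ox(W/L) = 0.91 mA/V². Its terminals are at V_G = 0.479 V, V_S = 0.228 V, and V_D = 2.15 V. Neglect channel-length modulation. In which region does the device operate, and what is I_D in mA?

V_GS = V_G − V_S = 0.479 − 0.228 = 0.251 V; V_DS = V_D − V_S = 2.15 − 0.228 = 1.92 V.
V_GS = 0.251 V < V_t = 0.52 V, so the transistor is in cutoff.

Cutoff; I_D = 0 mA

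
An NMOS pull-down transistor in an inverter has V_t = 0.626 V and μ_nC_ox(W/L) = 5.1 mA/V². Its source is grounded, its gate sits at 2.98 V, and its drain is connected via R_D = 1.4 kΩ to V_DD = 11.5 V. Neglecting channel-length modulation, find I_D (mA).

I_D = 7.67 mA

V_GS = V_G = 2.98 V, so V_ov = 2.98 − 0.626 = 2.35 V.
Assume saturation: I_D = ½ k_n V_ov² = 0.5 × 5.1 × 2.35² = 14.1 mA, giving V_DS = V_DD − I_D R_D = 11.5 − 14.1 × 1.4 = -8.28 V.
But -8.28 V < V_ov = 2.35 V, so the device is actually in triode.
In triode I_D = k_n[V_ov V_DS − ½ V_DS²] and I_D = (V_DD − V_DS)/R_D. Equating: 3.57 V_DS² − 17.81 V_DS + 11.5 = 0, giving V_DS = 0.762 V (the root below V_ov).
I_D = (11.5 − 0.762) / 1.4 = 7.67 mA.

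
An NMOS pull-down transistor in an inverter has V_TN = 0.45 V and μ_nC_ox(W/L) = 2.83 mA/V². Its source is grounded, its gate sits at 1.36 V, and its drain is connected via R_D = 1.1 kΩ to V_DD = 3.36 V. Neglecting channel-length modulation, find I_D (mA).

V_GS = V_G = 1.36 V, so V_ov = 1.36 − 0.45 = 0.91 V.
Assume saturation: I_D = ½ k_n V_ov² = 0.5 × 2.83 × 0.91² = 1.17 mA, giving V_DS = V_DD − I_D R_D = 3.36 − 1.17 × 1.1 = 2.07 V.
V_DS = 2.07 V ≥ V_ov = 0.91 V, confirming saturation.

I_D = 1.17 mA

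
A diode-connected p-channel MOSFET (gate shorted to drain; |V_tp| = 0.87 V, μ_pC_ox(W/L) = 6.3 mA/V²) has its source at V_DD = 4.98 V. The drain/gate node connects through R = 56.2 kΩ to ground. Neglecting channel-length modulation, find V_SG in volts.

With gate tied to drain, V_SG = V_SD ≥ V_SG − |V_tp|, so the device is in saturation.
KCL at the drain: ½ k_p (V_SG − |V_tp|)² = (V_DD − V_SG)/R.
Let x = V_SG − 0.87. Then 177 x² + x − 4.11 = 0, giving x = 0.15 V (positive root), so V_SG = 1.02 V.
I_D = (V_DD − V_SG)/R = (4.98 − 1.02) / 56.2 = 0.0705 mA.

V_SG = 1.02 V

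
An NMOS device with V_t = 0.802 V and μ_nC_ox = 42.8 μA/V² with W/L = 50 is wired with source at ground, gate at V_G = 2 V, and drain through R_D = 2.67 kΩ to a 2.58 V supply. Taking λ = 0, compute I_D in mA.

V_GS = V_G = 2 V, so V_ov = 2 − 0.802 = 1.2 V.
k_n = μ_nC_ox · (W/L) = 2.14 mA/V².
Assume saturation: I_D = ½ k_n V_ov² = 0.5 × 2.14 × 1.2² = 1.54 mA, giving V_DS = V_DD − I_D R_D = 2.58 − 1.54 × 2.67 = -1.52 V.
But -1.52 V < V_ov = 1.2 V, so the device is actually in triode.
In triode I_D = k_n[V_ov V_DS − ½ V_DS²] and I_D = (V_DD − V_DS)/R_D. Equating: 2.86 V_DS² − 7.845 V_DS + 2.58 = 0, giving V_DS = 0.382 V (the root below V_ov).
I_D = (2.58 − 0.382) / 2.67 = 0.823 mA.

I_D = 0.823 mA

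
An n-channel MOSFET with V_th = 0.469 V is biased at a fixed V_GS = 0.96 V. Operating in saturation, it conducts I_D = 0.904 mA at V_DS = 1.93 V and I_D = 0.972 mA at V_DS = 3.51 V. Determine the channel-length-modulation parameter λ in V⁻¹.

With V_GS fixed, I_D ∝ (1 + λ V_DS) in saturation, so I_D2/I_D1 = (1 + λ V_DS2)/(1 + λ V_DS1).
0.972/0.904 = 1.075 = (1 + 3.51 λ)/(1 + 1.93 λ).
Solving: λ (I_D1 V_DS2 − I_D2 V_DS1) = I_D2 − I_D1, so λ = (0.972 − 0.904) / (0.904 × 3.51 − 0.972 × 1.93) = 0.068 / 1.3 = 0.0524 V⁻¹.

λ = 0.0524 V⁻¹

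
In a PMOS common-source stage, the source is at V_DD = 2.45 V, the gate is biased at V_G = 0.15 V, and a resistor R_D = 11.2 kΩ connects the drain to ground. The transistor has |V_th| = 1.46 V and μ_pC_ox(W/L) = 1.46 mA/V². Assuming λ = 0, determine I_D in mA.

V_SG = V_DD − V_G = 2.45 − 0.15 = 2.3 V, so V_ov = 2.3 − 1.46 = 0.84 V.
Assume saturation: I_D = ½ k_p V_ov² = 0.5 × 1.46 × 0.84² = 0.515 mA, giving V_SD = V_DD − I_D R_D = 2.45 − 0.515 × 11.2 = -3.32 V.
But -3.32 V < V_ov = 0.84 V, so the device is actually in triode.
In triode I_D = k_p[V_ov V_SD − ½ V_SD²] and I_D = (V_DD − V_SD)/R_D. Equating: 8.18 V_SD² − 14.74 V_SD + 2.45 = 0, giving V_SD = 0.185 V (the root below V_ov).
I_D = (2.45 − 0.185) / 11.2 = 0.202 mA.

I_D = 0.202 mA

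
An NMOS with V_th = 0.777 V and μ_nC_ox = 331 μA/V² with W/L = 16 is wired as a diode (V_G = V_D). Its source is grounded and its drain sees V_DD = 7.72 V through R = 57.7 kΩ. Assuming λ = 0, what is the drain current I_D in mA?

I_D = 0.117 mA

With gate tied to drain, V_GS = V_DS ≥ V_GS − V_th, so the device is in saturation.
k_n = μ_nC_ox · (W/L) = 5.296 mA/V².
KCL at the drain: ½ k_n (V_GS − V_th)² = (V_DD − V_GS)/R.
Let x = V_GS − 0.777. Then 153 x² + x − 6.943 = 0, giving x = 0.21 V (positive root), so V_GS = 0.987 V.
I_D = (V_DD − V_GS)/R = (7.72 − 0.987) / 57.7 = 0.117 mA.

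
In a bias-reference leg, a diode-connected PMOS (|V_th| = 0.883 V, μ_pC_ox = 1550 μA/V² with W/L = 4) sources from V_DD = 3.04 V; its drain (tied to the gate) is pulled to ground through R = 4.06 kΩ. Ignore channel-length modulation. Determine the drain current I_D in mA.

I_D = 0.439 mA

With gate tied to drain, V_SG = V_SD ≥ V_SG − |V_th|, so the device is in saturation.
k_p = μ_pC_ox · (W/L) = 6.2 mA/V².
KCL at the drain: ½ k_p (V_SG − |V_th|)² = (V_DD − V_SG)/R.
Let x = V_SG − 0.883. Then 12.6 x² + x − 2.157 = 0, giving x = 0.376 V (positive root), so V_SG = 1.26 V.
I_D = (V_DD − V_SG)/R = (3.04 − 1.26) / 4.06 = 0.439 mA.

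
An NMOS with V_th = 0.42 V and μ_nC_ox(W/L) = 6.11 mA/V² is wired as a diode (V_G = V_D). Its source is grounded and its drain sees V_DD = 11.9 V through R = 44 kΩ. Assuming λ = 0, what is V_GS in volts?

With gate tied to drain, V_GS = V_DS ≥ V_GS − V_th, so the device is in saturation.
KCL at the drain: ½ k_n (V_GS − V_th)² = (V_DD − V_GS)/R.
Let x = V_GS − 0.42. Then 134 x² + x − 11.48 = 0, giving x = 0.289 V (positive root), so V_GS = 0.709 V.
I_D = (V_DD − V_GS)/R = (11.9 − 0.709) / 44 = 0.254 mA.

V_GS = 0.709 V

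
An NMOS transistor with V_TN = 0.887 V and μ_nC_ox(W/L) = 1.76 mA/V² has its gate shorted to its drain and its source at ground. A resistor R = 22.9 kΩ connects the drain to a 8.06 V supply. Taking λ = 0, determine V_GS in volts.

V_GS = 1.46 V

With gate tied to drain, V_GS = V_DS ≥ V_GS − V_TN, so the device is in saturation.
KCL at the drain: ½ k_n (V_GS − V_TN)² = (V_DD − V_GS)/R.
Let x = V_GS − 0.887. Then 20.2 x² + x − 7.173 = 0, giving x = 0.572 V (positive root), so V_GS = 1.46 V.
I_D = (V_DD − V_GS)/R = (8.06 − 1.46) / 22.9 = 0.288 mA.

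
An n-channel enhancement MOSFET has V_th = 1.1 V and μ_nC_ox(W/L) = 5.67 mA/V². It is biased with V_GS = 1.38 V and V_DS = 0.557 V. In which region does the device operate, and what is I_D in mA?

Saturation; I_D = 0.222 mA

V_ov = V_GS − V_th = 1.38 − 1.1 = 0.28 V.
Since V_DS = 0.557 V ≥ V_ov = 0.28 V, the device is in saturation.
I_D = ½ k_n V_ov² = 0.5 × 5.67 × 0.28² = 0.222 mA.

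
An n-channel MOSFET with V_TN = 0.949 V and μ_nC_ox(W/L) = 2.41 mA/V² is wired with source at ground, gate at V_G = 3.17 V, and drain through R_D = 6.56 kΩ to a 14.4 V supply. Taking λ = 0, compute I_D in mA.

V_GS = V_G = 3.17 V, so V_ov = 3.17 − 0.949 = 2.22 V.
Assume saturation: I_D = ½ k_n V_ov² = 0.5 × 2.41 × 2.22² = 5.94 mA, giving V_DS = V_DD − I_D R_D = 14.4 − 5.94 × 6.56 = -24.6 V.
But -24.6 V < V_ov = 2.22 V, so the device is actually in triode.
In triode I_D = k_n[V_ov V_DS − ½ V_DS²] and I_D = (V_DD − V_DS)/R_D. Equating: 7.9 V_DS² − 36.11 V_DS + 14.4 = 0, giving V_DS = 0.441 V (the root below V_ov).
I_D = (14.4 − 0.441) / 6.56 = 2.13 mA.

I_D = 2.13 mA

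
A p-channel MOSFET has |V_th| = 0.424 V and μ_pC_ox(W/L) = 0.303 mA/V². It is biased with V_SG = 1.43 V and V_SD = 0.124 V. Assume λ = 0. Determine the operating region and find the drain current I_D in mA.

Triode; I_D = 0.0355 mA

V_ov = V_SG − |V_th| = 1.43 − 0.424 = 1.01 V.
Since V_SD = 0.124 V < V_ov = 1.01 V, the device is in the triode region.
I_D = k_p [V_ov · V_SD − ½ V_SD²] = 0.303 × [1.01 × 0.124 − 0.5 × 0.124²] = 0.0355 mA.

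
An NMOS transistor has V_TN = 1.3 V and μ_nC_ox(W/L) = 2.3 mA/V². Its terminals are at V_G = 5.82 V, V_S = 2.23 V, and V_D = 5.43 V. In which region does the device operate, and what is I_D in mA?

Saturation; I_D = 6.03 mA

V_GS = V_G − V_S = 5.82 − 2.23 = 3.59 V; V_DS = V_D − V_S = 5.43 − 2.23 = 3.2 V.
V_ov = V_GS − V_TN = 3.59 − 1.3 = 2.29 V.
Since V_DS = 3.2 V ≥ V_ov = 2.29 V, the device is in saturation.
I_D = ½ k_n V_ov² = 0.5 × 2.3 × 2.29² = 6.03 mA.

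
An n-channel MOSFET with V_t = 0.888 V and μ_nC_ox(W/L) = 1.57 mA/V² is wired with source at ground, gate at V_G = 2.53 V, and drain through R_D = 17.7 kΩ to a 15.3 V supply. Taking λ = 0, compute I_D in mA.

V_GS = V_G = 2.53 V, so V_ov = 2.53 − 0.888 = 1.64 V.
Assume saturation: I_D = ½ k_n V_ov² = 0.5 × 1.57 × 1.64² = 2.12 mA, giving V_DS = V_DD − I_D R_D = 15.3 − 2.12 × 17.7 = -22.2 V.
But -22.2 V < V_ov = 1.64 V, so the device is actually in triode.
In triode I_D = k_n[V_ov V_DS − ½ V_DS²] and I_D = (V_DD − V_DS)/R_D. Equating: 13.9 V_DS² − 46.63 V_DS + 15.3 = 0, giving V_DS = 0.369 V (the root below V_ov).
I_D = (15.3 − 0.369) / 17.7 = 0.844 mA.

I_D = 0.844 mA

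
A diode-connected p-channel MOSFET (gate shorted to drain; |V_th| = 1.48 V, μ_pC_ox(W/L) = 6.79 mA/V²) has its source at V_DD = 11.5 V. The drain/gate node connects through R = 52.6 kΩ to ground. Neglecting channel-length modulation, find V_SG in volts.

With gate tied to drain, V_SG = V_SD ≥ V_SG − |V_th|, so the device is in saturation.
KCL at the drain: ½ k_p (V_SG − |V_th|)² = (V_DD − V_SG)/R.
Let x = V_SG − 1.48. Then 179 x² + x − 10.02 = 0, giving x = 0.234 V (positive root), so V_SG = 1.71 V.
I_D = (V_DD − V_SG)/R = (11.5 − 1.71) / 52.6 = 0.186 mA.

V_SG = 1.71 V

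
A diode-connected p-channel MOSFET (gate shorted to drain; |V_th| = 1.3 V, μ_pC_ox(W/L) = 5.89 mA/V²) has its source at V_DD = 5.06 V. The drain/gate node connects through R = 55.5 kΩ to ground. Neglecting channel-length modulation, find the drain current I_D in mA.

I_D = 0.0651 mA

With gate tied to drain, V_SG = V_SD ≥ V_SG − |V_th|, so the device is in saturation.
KCL at the drain: ½ k_p (V_SG − |V_th|)² = (V_DD − V_SG)/R.
Let x = V_SG − 1.3. Then 163 x² + x − 3.76 = 0, giving x = 0.149 V (positive root), so V_SG = 1.45 V.
I_D = (V_DD − V_SG)/R = (5.06 − 1.45) / 55.5 = 0.0651 mA.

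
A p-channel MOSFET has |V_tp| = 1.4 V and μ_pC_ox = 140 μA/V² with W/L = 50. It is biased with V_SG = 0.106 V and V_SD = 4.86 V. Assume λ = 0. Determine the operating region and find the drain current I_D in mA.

V_SG = 0.106 V < |V_tp| = 1.4 V, so the transistor is in cutoff.

Cutoff; I_D = 0 mA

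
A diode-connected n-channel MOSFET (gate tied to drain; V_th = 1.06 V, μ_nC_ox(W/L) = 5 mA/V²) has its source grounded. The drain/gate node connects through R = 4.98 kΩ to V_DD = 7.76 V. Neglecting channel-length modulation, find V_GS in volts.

With gate tied to drain, V_GS = V_DS ≥ V_GS − V_th, so the device is in saturation.
KCL at the drain: ½ k_n (V_GS − V_th)² = (V_DD − V_GS)/R.
Let x = V_GS − 1.06. Then 12.5 x² + x − 6.7 = 0, giving x = 0.695 V (positive root), so V_GS = 1.75 V.
I_D = (V_DD − V_GS)/R = (7.76 − 1.75) / 4.98 = 1.21 mA.

V_GS = 1.75 V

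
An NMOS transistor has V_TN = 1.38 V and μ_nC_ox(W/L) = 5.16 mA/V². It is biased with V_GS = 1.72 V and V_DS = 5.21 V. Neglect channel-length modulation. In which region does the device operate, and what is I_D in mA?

Saturation; I_D = 0.298 mA

V_ov = V_GS − V_TN = 1.72 − 1.38 = 0.34 V.
Since V_DS = 5.21 V ≥ V_ov = 0.34 V, the device is in saturation.
I_D = ½ k_n V_ov² = 0.5 × 5.16 × 0.34² = 0.298 mA.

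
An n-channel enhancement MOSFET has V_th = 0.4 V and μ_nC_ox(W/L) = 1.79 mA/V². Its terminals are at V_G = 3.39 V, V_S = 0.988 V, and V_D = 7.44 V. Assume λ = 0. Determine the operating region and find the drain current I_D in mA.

V_GS = V_G − V_S = 3.39 − 0.988 = 2.4 V; V_DS = V_D − V_S = 7.44 − 0.988 = 6.45 V.
V_ov = V_GS − V_th = 2.4 − 0.4 = 2 V.
Since V_DS = 6.45 V ≥ V_ov = 2 V, the device is in saturation.
I_D = ½ k_n V_ov² = 0.5 × 1.79 × 2² = 3.59 mA.

Saturation; I_D = 3.59 mA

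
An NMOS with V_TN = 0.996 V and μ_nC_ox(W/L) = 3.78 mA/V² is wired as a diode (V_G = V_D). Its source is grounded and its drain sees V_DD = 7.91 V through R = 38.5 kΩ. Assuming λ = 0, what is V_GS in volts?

V_GS = 1.30 V

With gate tied to drain, V_GS = V_DS ≥ V_GS − V_TN, so the device is in saturation.
KCL at the drain: ½ k_n (V_GS − V_TN)² = (V_DD − V_GS)/R.
Let x = V_GS − 0.996. Then 72.8 x² + x − 6.914 = 0, giving x = 0.301 V (positive root), so V_GS = 1.3 V.
I_D = (V_DD − V_GS)/R = (7.91 − 1.3) / 38.5 = 0.172 mA.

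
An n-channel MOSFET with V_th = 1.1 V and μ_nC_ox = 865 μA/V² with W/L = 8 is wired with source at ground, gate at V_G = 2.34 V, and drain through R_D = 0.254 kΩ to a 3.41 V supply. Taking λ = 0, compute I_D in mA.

V_GS = V_G = 2.34 V, so V_ov = 2.34 − 1.1 = 1.24 V.
k_n = μ_nC_ox · (W/L) = 6.92 mA/V².
Assume saturation: I_D = ½ k_n V_ov² = 0.5 × 6.92 × 1.24² = 5.32 mA, giving V_DS = V_DD − I_D R_D = 3.41 − 5.32 × 0.254 = 2.06 V.
V_DS = 2.06 V ≥ V_ov = 1.24 V, confirming saturation.

I_D = 5.32 mA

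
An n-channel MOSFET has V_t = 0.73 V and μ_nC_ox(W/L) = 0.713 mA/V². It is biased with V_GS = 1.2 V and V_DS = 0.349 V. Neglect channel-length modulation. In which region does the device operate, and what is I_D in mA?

Triode; I_D = 0.0735 mA

V_ov = V_GS − V_t = 1.2 − 0.73 = 0.47 V.
Since V_DS = 0.349 V < V_ov = 0.47 V, the device is in the triode region.
I_D = k_n [V_ov · V_DS − ½ V_DS²] = 0.713 × [0.47 × 0.349 − 0.5 × 0.349²] = 0.0735 mA.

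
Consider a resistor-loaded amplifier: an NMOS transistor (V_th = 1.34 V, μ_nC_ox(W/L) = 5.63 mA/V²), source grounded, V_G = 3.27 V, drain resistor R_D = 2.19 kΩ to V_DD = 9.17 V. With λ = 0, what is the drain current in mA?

V_GS = V_G = 3.27 V, so V_ov = 3.27 − 1.34 = 1.93 V.
Assume saturation: I_D = ½ k_n V_ov² = 0.5 × 5.63 × 1.93² = 10.5 mA, giving V_DS = V_DD − I_D R_D = 9.17 − 10.5 × 2.19 = -13.8 V.
But -13.8 V < V_ov = 1.93 V, so the device is actually in triode.
In triode I_D = k_n[V_ov V_DS − ½ V_DS²] and I_D = (V_DD − V_DS)/R_D. Equating: 6.16 V_DS² − 24.8 V_DS + 9.17 = 0, giving V_DS = 0.412 V (the root below V_ov).
I_D = (9.17 − 0.412) / 2.19 = 4 mA.

I_D = 4.00 mA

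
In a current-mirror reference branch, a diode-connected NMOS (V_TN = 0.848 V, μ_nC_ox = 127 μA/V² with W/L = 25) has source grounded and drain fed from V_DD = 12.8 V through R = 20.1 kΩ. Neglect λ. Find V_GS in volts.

V_GS = 1.44 V

With gate tied to drain, V_GS = V_DS ≥ V_GS − V_TN, so the device is in saturation.
k_n = μ_nC_ox · (W/L) = 3.175 mA/V².
KCL at the drain: ½ k_n (V_GS − V_TN)² = (V_DD − V_GS)/R.
Let x = V_GS − 0.848. Then 31.9 x² + x − 11.95 = 0, giving x = 0.597 V (positive root), so V_GS = 1.44 V.
I_D = (V_DD − V_GS)/R = (12.8 − 1.44) / 20.1 = 0.565 mA.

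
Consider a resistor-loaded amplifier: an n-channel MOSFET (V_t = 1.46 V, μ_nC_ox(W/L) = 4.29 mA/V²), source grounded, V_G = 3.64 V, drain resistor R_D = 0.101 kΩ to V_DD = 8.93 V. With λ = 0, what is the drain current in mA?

I_D = 10.2 mA

V_GS = V_G = 3.64 V, so V_ov = 3.64 − 1.46 = 2.18 V.
Assume saturation: I_D = ½ k_n V_ov² = 0.5 × 4.29 × 2.18² = 10.2 mA, giving V_DS = V_DD − I_D R_D = 8.93 − 10.2 × 0.101 = 7.9 V.
V_DS = 7.9 V ≥ V_ov = 2.18 V, confirming saturation.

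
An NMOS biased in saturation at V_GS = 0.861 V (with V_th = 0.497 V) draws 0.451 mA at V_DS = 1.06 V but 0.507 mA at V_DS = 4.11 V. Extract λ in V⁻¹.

λ = 0.0425 V⁻¹

With V_GS fixed, I_D ∝ (1 + λ V_DS) in saturation, so I_D2/I_D1 = (1 + λ V_DS2)/(1 + λ V_DS1).
0.507/0.451 = 1.124 = (1 + 4.11 λ)/(1 + 1.06 λ).
Solving: λ (I_D1 V_DS2 − I_D2 V_DS1) = I_D2 − I_D1, so λ = (0.507 − 0.451) / (0.451 × 4.11 − 0.507 × 1.06) = 0.056 / 1.32 = 0.0425 V⁻¹.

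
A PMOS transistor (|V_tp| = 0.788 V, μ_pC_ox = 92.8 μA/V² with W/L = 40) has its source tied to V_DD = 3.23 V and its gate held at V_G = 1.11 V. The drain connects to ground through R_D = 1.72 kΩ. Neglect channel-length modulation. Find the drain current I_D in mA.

I_D = 1.65 mA

V_SG = V_DD − V_G = 3.23 − 1.11 = 2.12 V, so V_ov = 2.12 − 0.788 = 1.33 V.
k_p = μ_pC_ox · (W/L) = 3.712 mA/V².
Assume saturation: I_D = ½ k_p V_ov² = 0.5 × 3.712 × 1.33² = 3.29 mA, giving V_SD = V_DD − I_D R_D = 3.23 − 3.29 × 1.72 = -2.43 V.
But -2.43 V < V_ov = 1.33 V, so the device is actually in triode.
In triode I_D = k_p[V_ov V_SD − ½ V_SD²] and I_D = (V_DD − V_SD)/R_D. Equating: 3.19 V_SD² − 9.504 V_SD + 3.23 = 0, giving V_SD = 0.391 V (the root below V_ov).
I_D = (3.23 − 0.391) / 1.72 = 1.65 mA.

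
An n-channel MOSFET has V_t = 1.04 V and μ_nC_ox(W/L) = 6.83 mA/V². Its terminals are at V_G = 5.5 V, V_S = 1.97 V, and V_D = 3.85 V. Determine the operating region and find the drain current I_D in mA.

Triode; I_D = 19.9 mA

V_GS = V_G − V_S = 5.5 − 1.97 = 3.53 V; V_DS = V_D − V_S = 3.85 − 1.97 = 1.88 V.
V_ov = V_GS − V_t = 3.53 − 1.04 = 2.49 V.
Since V_DS = 1.88 V < V_ov = 2.49 V, the device is in the triode region.
I_D = k_n [V_ov · V_DS − ½ V_DS²] = 6.83 × [2.49 × 1.88 − 0.5 × 1.88²] = 19.9 mA.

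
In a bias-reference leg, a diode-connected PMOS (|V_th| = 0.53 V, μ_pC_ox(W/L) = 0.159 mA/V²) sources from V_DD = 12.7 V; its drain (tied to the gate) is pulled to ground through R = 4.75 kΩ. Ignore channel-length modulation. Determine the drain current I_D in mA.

I_D = 1.61 mA

With gate tied to drain, V_SG = V_SD ≥ V_SG − |V_th|, so the device is in saturation.
KCL at the drain: ½ k_p (V_SG − |V_th|)² = (V_DD − V_SG)/R.
Let x = V_SG − 0.53. Then 0.378 x² + x − 12.17 = 0, giving x = 4.51 V (positive root), so V_SG = 5.04 V.
I_D = (V_DD − V_SG)/R = (12.7 − 5.04) / 4.75 = 1.61 mA.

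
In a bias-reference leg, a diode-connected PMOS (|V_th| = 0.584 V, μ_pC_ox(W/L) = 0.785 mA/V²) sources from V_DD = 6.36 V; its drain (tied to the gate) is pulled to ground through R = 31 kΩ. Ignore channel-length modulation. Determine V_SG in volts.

With gate tied to drain, V_SG = V_SD ≥ V_SG − |V_th|, so the device is in saturation.
KCL at the drain: ½ k_p (V_SG − |V_th|)² = (V_DD − V_SG)/R.
Let x = V_SG − 0.584. Then 12.2 x² + x − 5.776 = 0, giving x = 0.649 V (positive root), so V_SG = 1.23 V.
I_D = (V_DD − V_SG)/R = (6.36 − 1.23) / 31 = 0.165 mA.

V_SG = 1.23 V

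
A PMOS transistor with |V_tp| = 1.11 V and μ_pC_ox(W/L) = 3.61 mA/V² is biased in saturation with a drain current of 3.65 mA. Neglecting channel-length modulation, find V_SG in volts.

V_SG = 2.53 V

In saturation I_D = ½ k_p (V_SG − |V_tp|)², so V_SG − |V_tp| = √(2 I_D / k_p) = √(2 × 3.65 / 3.61) = 1.42 V.
V_SG = 1.11 + 1.42 = 2.53 V.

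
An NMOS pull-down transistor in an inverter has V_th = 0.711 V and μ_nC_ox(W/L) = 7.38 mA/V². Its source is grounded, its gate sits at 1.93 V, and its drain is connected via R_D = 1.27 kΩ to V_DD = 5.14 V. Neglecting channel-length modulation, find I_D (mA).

V_GS = V_G = 1.93 V, so V_ov = 1.93 − 0.711 = 1.22 V.
Assume saturation: I_D = ½ k_n V_ov² = 0.5 × 7.38 × 1.22² = 5.48 mA, giving V_DS = V_DD − I_D R_D = 5.14 − 5.48 × 1.27 = -1.82 V.
But -1.82 V < V_ov = 1.22 V, so the device is actually in triode.
In triode I_D = k_n[V_ov V_DS − ½ V_DS²] and I_D = (V_DD − V_DS)/R_D. Equating: 4.69 V_DS² − 12.43 V_DS + 5.14 = 0, giving V_DS = 0.513 V (the root below V_ov).
I_D = (5.14 − 0.513) / 1.27 = 3.64 mA.

I_D = 3.64 mA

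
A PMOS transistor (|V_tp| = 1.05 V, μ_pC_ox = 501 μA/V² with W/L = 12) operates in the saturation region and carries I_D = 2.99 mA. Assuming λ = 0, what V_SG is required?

k_p = μ_pC_ox · (W/L) = 6.012 mA/V².
In saturation I_D = ½ k_p (V_SG − |V_tp|)², so V_SG − |V_tp| = √(2 I_D / k_p) = √(2 × 2.99 / 6.012) = 0.997 V.
V_SG = 1.05 + 0.997 = 2.05 V.

V_SG = 2.05 V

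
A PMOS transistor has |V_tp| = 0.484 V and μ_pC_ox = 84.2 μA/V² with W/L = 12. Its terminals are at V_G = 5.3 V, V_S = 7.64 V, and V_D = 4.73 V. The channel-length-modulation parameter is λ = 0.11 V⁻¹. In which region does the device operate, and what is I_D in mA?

V_SG = V_S − V_G = 7.64 − 5.3 = 2.34 V; V_SD = V_S − V_D = 7.64 − 4.73 = 2.91 V.
k_p = μ_pC_ox · (W/L) = 1.01 mA/V².
V_ov = V_SG − |V_tp| = 2.34 − 0.484 = 1.86 V.
Since V_SD = 2.91 V ≥ V_ov = 1.86 V, the device is in saturation.
I_D = ½ k_p V_ov² (1 + λ V_SD) = 0.5 × 1.01 × 1.86² × (1 + 0.11 × 2.91) = 2.3 mA.

Saturation; I_D = 2.30 mA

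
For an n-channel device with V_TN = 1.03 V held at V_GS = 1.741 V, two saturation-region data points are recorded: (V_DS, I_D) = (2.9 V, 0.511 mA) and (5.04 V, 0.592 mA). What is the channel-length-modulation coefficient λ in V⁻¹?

With V_GS fixed, I_D ∝ (1 + λ V_DS) in saturation, so I_D2/I_D1 = (1 + λ V_DS2)/(1 + λ V_DS1).
0.592/0.511 = 1.159 = (1 + 5.04 λ)/(1 + 2.9 λ).
Solving: λ (I_D1 V_DS2 − I_D2 V_DS1) = I_D2 − I_D1, so λ = (0.592 − 0.511) / (0.511 × 5.04 − 0.592 × 2.9) = 0.081 / 0.859 = 0.0943 V⁻¹.

λ = 0.0943 V⁻¹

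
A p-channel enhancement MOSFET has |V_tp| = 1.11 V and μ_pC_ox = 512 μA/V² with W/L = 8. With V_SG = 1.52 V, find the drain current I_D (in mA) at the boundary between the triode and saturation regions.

At the boundary V_SD = V_ov = V_SG − |V_tp| = 1.52 − 1.11 = 0.41 V.
k_p = μ_pC_ox · (W/L) = 4.096 mA/V².
I_D = ½ k_p V_ov² = 0.5 × 4.096 × 0.41² = 0.344 mA.

I_D = 0.344 mA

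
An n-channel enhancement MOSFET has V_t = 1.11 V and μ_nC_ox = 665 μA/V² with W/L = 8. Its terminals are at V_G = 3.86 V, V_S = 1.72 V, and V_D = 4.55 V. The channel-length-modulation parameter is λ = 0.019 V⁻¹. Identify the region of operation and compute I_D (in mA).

Saturation; I_D = 2.97 mA

V_GS = V_G − V_S = 3.86 − 1.72 = 2.14 V; V_DS = V_D − V_S = 4.55 − 1.72 = 2.83 V.
k_n = μ_nC_ox · (W/L) = 5.32 mA/V².
V_ov = V_GS − V_t = 2.14 − 1.11 = 1.03 V.
Since V_DS = 2.83 V ≥ V_ov = 1.03 V, the device is in saturation.
I_D = ½ k_n V_ov² (1 + λ V_DS) = 0.5 × 5.32 × 1.03² × (1 + 0.019 × 2.83) = 2.97 mA.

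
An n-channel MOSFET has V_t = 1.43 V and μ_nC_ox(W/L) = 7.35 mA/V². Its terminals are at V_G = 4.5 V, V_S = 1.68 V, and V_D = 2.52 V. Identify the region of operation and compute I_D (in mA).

Triode; I_D = 5.99 mA

V_GS = V_G − V_S = 4.5 − 1.68 = 2.82 V; V_DS = V_D − V_S = 2.52 − 1.68 = 0.84 V.
V_ov = V_GS − V_t = 2.82 − 1.43 = 1.39 V.
Since V_DS = 0.84 V < V_ov = 1.39 V, the device is in the triode region.
I_D = k_n [V_ov · V_DS − ½ V_DS²] = 7.35 × [1.39 × 0.84 − 0.5 × 0.84²] = 5.99 mA.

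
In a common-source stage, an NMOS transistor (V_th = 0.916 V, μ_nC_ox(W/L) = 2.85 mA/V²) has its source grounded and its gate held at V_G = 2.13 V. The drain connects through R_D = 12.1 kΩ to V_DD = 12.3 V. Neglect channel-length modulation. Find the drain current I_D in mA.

I_D = 0.989 mA

V_GS = V_G = 2.13 V, so V_ov = 2.13 − 0.916 = 1.21 V.
Assume saturation: I_D = ½ k_n V_ov² = 0.5 × 2.85 × 1.21² = 2.1 mA, giving V_DS = V_DD − I_D R_D = 12.3 − 2.1 × 12.1 = -13.1 V.
But -13.1 V < V_ov = 1.21 V, so the device is actually in triode.
In triode I_D = k_n[V_ov V_DS − ½ V_DS²] and I_D = (V_DD − V_DS)/R_D. Equating: 17.2 V_DS² − 42.86 V_DS + 12.3 = 0, giving V_DS = 0.331 V (the root below V_ov).
I_D = (12.3 − 0.331) / 12.1 = 0.989 mA.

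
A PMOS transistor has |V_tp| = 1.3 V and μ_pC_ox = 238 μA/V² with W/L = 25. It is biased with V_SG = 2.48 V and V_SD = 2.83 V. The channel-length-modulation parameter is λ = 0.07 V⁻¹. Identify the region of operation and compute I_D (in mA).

Saturation; I_D = 4.96 mA

k_p = μ_pC_ox · (W/L) = 5.95 mA/V².
V_ov = V_SG − |V_tp| = 2.48 − 1.3 = 1.18 V.
Since V_SD = 2.83 V ≥ V_ov = 1.18 V, the device is in saturation.
I_D = ½ k_p V_ov² (1 + λ V_SD) = 0.5 × 5.95 × 1.18² × (1 + 0.07 × 2.83) = 4.96 mA.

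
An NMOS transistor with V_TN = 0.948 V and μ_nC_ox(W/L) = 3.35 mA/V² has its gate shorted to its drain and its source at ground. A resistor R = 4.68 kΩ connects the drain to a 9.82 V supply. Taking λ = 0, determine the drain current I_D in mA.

I_D = 1.68 mA

With gate tied to drain, V_GS = V_DS ≥ V_GS − V_TN, so the device is in saturation.
KCL at the drain: ½ k_n (V_GS − V_TN)² = (V_DD − V_GS)/R.
Let x = V_GS − 0.948. Then 7.84 x² + x − 8.872 = 0, giving x = 1 V (positive root), so V_GS = 1.95 V.
I_D = (V_DD − V_GS)/R = (9.82 − 1.95) / 4.68 = 1.68 mA.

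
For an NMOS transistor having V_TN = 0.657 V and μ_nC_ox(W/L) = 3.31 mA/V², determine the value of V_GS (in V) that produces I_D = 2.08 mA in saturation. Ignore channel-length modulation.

In saturation I_D = ½ k_n (V_GS − V_TN)², so V_GS − V_TN = √(2 I_D / k_n) = √(2 × 2.08 / 3.31) = 1.12 V.
V_GS = 0.657 + 1.12 = 1.78 V.

V_GS = 1.78 V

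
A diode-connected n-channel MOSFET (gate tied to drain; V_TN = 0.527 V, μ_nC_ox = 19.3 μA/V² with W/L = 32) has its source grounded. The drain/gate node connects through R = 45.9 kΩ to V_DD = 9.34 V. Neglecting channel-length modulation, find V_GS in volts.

V_GS = 1.28 V

With gate tied to drain, V_GS = V_DS ≥ V_GS − V_TN, so the device is in saturation.
k_n = μ_nC_ox · (W/L) = 0.6176 mA/V².
KCL at the drain: ½ k_n (V_GS − V_TN)² = (V_DD − V_GS)/R.
Let x = V_GS − 0.527. Then 14.2 x² + x − 8.813 = 0, giving x = 0.754 V (positive root), so V_GS = 1.28 V.
I_D = (V_DD − V_GS)/R = (9.34 − 1.28) / 45.9 = 0.176 mA.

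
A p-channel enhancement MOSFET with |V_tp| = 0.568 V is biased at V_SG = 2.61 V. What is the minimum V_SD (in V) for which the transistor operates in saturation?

The boundary between triode and saturation is V_SD = V_SG − |V_tp| = V_ov.
V_ov = 2.61 − 0.568 = 2.04 V.

V_SD,sat = 2.04 V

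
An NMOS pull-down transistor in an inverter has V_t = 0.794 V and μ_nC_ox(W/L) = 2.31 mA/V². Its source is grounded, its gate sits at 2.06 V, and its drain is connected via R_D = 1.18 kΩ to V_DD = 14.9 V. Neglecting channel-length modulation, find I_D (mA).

I_D = 1.85 mA

V_GS = V_G = 2.06 V, so V_ov = 2.06 − 0.794 = 1.27 V.
Assume saturation: I_D = ½ k_n V_ov² = 0.5 × 2.31 × 1.27² = 1.85 mA, giving V_DS = V_DD − I_D R_D = 14.9 − 1.85 × 1.18 = 12.7 V.
V_DS = 12.7 V ≥ V_ov = 1.27 V, confirming saturation.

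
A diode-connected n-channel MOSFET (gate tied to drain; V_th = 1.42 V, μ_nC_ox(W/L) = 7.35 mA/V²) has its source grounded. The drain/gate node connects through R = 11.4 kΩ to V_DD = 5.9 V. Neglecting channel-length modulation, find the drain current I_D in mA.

I_D = 0.365 mA

With gate tied to drain, V_GS = V_DS ≥ V_GS − V_th, so the device is in saturation.
KCL at the drain: ½ k_n (V_GS − V_th)² = (V_DD − V_GS)/R.
Let x = V_GS − 1.42. Then 41.9 x² + x − 4.48 = 0, giving x = 0.315 V (positive root), so V_GS = 1.74 V.
I_D = (V_DD − V_GS)/R = (5.9 − 1.74) / 11.4 = 0.365 mA.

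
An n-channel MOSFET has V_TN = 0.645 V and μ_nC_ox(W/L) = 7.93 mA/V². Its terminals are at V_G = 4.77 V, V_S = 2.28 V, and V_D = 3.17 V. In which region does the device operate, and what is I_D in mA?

V_GS = V_G − V_S = 4.77 − 2.28 = 2.49 V; V_DS = V_D − V_S = 3.17 − 2.28 = 0.89 V.
V_ov = V_GS − V_TN = 2.49 − 0.645 = 1.84 V.
Since V_DS = 0.89 V < V_ov = 1.84 V, the device is in the triode region.
I_D = k_n [V_ov · V_DS − ½ V_DS²] = 7.93 × [1.84 × 0.89 − 0.5 × 0.89²] = 9.88 mA.

Triode; I_D = 9.88 mA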